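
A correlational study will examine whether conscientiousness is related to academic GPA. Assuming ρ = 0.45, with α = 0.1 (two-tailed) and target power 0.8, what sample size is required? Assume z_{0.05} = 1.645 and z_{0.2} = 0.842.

Fisher's z: C = ½·ln((1+r)/(1−r)) = ½·ln(2.6364) = 0.4847.
n = ((z_{α/2} + z_β)/C)² + 3.
(1.645 + 0.842) / 0.4847 = 2.487 / 0.4847 = 5.131.
n = 5.131² + 3 = 26.33 + 3 = 29.3.
Round up.

n = 30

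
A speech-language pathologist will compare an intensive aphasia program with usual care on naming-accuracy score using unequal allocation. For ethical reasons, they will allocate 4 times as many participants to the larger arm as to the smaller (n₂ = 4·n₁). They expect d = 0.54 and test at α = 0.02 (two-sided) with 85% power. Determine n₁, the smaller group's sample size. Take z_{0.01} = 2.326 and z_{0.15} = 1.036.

With allocation ratio k = n₂/n₁ = 4, Var(x̄₁−x̄₂) = σ²(1/n₁ + 1/(k·n₁)) = σ²·(k+1)/(k·n₁).
So n₁ = (1 + 1/k)·((z_{α/2} + z_β)/d)² = 1.250 × (3.362/0.54)².
n₁ = 1.250 × 38.76 = 48.5.
Round up: n₁ = 49, giving n₂ = 4 × 49 = 196.

n₁ = 49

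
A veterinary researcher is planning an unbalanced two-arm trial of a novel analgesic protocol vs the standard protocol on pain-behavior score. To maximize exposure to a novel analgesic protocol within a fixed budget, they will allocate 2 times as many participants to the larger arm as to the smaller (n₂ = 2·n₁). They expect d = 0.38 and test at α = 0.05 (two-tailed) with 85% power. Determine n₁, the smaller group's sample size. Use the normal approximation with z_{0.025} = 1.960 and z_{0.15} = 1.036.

n₁ = 94

With allocation ratio k = n₂/n₁ = 2, Var(x̄₁−x̄₂) = σ²(1/n₁ + 1/(k·n₁)) = σ²·(k+1)/(k·n₁).
So n₁ = (1 + 1/k)·((z_{α/2} + z_β)/d)² = 1.500 × (2.996/0.38)².
n₁ = 1.500 × 62.16 = 93.2.
Round up: n₁ = 94, giving n₂ = 2 × 94 = 188.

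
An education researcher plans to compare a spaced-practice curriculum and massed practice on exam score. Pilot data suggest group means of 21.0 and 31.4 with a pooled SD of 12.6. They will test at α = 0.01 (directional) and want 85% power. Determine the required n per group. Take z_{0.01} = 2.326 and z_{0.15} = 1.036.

n = 34 per group

Cohen's d = |M₁ − M₂| / SD_pooled = |21.0 − 31.4| / 12.6 = 10.4 / 12.6 = 0.825.
For two independent groups with equal n: n = 2·((z_{α} + z_β) / d)².
z_{α} + z_β = 2.326 + 1.036 = 3.362.
n = 2 × (3.362 / 0.825)² = 2 × 4.075² = 2 × 16.61 = 33.2.
Round up to the next whole participant.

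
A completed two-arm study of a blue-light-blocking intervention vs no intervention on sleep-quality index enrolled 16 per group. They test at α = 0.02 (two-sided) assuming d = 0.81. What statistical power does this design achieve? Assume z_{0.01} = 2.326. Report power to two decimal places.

power ≈ 0.49

For two equal groups, power = Φ(d·√(n/2) − z_{α/2}).
d·√(n/2) = 0.81 × √(16/2) = 0.81 × 2.828 = 2.291.
z_β = 2.291 − 2.326 = -0.035.
Power = Φ(-0.035) = 0.486.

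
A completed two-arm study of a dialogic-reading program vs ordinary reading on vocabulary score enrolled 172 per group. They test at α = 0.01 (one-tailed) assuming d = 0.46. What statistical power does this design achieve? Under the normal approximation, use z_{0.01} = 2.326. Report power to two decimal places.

For two equal groups, power = Φ(d·√(n/2) − z_{α}).
d·√(n/2) = 0.46 × √(172/2) = 0.46 × 9.274 = 4.266.
z_β = 4.266 − 2.326 = 1.940.
Power = Φ(1.940) = 0.974.

power ≈ 0.97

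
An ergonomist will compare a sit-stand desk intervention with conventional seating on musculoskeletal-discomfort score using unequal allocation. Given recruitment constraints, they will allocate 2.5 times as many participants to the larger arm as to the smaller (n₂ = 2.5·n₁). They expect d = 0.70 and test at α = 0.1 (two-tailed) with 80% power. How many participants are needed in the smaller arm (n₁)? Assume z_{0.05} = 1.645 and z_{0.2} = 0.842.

With allocation ratio k = n₂/n₁ = 2.5, Var(x̄₁−x̄₂) = σ²(1/n₁ + 1/(k·n₁)) = σ²·(k+1)/(k·n₁).
So n₁ = (1 + 1/k)·((z_{α/2} + z_β)/d)² = 1.400 × (2.487/0.70)².
n₁ = 1.400 × 12.62 = 17.7.
Round up: n₁ = 18, giving n₂ = 2.5 × 18 = 45.

n₁ = 18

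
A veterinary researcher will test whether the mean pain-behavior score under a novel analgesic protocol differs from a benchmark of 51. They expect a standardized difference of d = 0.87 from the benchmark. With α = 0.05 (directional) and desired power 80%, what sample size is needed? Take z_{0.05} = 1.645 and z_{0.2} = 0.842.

n = 9

For a one-sample test: n = ((z_{α} + z_β) / d)².
z_{α} + z_β = 1.645 + 0.842 = 2.487.
n = (2.487 / 0.87)² = 2.859² = 8.17.
Round up.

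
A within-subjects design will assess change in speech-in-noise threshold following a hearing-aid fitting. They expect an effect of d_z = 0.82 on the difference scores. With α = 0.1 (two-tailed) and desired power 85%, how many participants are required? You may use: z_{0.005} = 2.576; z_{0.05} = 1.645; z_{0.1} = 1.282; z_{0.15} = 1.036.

For a paired (one-sample on differences) test: n = ((z_{α/2} + z_β) / d)².
z_{α/2} + z_β = 1.645 + 1.036 = 2.681.
n = (2.681 / 0.82)² = 3.270² = 10.69.
Round up.

n = 11 pairs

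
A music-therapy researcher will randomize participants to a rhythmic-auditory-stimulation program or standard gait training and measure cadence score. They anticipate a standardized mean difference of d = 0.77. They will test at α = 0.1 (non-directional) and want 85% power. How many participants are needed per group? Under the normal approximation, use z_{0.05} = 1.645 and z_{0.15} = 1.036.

For two independent groups with equal n: n = 2·((z_{α/2} + z_β) / d)².
z_{α/2} + z_β = 1.645 + 1.036 = 2.681.
n = 2 × (2.681 / 0.77)² = 2 × 3.482² = 2 × 12.12 = 24.2.
Round up to the next whole participant.

n = 25 per group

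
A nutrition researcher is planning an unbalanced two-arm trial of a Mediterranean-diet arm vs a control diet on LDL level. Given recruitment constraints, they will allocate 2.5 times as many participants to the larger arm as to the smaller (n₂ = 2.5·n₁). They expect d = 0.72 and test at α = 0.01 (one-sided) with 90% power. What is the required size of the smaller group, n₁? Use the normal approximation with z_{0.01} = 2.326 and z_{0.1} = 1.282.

n₁ = 36

With allocation ratio k = n₂/n₁ = 2.5, Var(x̄₁−x̄₂) = σ²(1/n₁ + 1/(k·n₁)) = σ²·(k+1)/(k·n₁).
So n₁ = (1 + 1/k)·((z_{α} + z_β)/d)² = 1.400 × (3.608/0.72)².
n₁ = 1.400 × 25.11 = 35.2.
Round up: n₁ = 36, giving n₂ = 2.5 × 36 = 90.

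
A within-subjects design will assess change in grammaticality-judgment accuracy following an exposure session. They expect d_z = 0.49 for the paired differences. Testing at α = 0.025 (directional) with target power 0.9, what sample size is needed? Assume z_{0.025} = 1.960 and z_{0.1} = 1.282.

For a paired (one-sample on differences) test: n = ((z_{α} + z_β) / d)².
z_{α} + z_β = 1.960 + 1.282 = 3.242.
n = (3.242 / 0.49)² = 6.616² = 43.78.
Round up.

n = 44 pairs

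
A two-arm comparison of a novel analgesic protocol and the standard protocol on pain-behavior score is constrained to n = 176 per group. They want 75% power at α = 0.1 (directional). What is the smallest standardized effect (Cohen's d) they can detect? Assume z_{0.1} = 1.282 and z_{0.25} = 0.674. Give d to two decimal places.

d_min ≈ 0.21

For two independent groups of n = 176 each: d_min = (z_{α} + z_β)·√(2/n).
z-sum = 1.282 + 0.674 = 1.956.
d_min = 1.956 × √(2/176) = 1.956 × 0.1066 = 0.209.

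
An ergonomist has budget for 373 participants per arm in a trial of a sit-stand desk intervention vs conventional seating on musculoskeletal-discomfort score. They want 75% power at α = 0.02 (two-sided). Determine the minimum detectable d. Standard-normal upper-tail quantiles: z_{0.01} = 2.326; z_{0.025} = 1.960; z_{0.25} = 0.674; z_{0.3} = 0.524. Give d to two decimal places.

d_min ≈ 0.22

For two independent groups of n = 373 each: d_min = (z_{α/2} + z_β)·√(2/n).
z-sum = 2.326 + 0.674 = 3.000.
d_min = 3.000 × √(2/373) = 3.000 × 0.0732 = 0.220.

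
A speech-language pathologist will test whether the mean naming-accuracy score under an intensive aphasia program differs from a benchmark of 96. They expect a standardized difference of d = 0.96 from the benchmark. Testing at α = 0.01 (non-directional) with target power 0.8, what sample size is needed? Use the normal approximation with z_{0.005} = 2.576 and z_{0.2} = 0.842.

For a one-sample test: n = ((z_{α/2} + z_β) / d)².
z_{α/2} + z_β = 2.576 + 0.842 = 3.418.
n = (3.418 / 0.96)² = 3.560² = 12.68.
Round up.

n = 13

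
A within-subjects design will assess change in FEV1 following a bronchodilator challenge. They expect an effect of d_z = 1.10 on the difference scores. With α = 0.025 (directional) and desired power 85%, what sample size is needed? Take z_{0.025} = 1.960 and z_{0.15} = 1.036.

n = 8 pairs

For a paired (one-sample on differences) test: n = ((z_{α} + z_β) / d)².
z_{α} + z_β = 1.960 + 1.036 = 2.996.
n = (2.996 / 1.10)² = 2.724² = 7.42.
Round up.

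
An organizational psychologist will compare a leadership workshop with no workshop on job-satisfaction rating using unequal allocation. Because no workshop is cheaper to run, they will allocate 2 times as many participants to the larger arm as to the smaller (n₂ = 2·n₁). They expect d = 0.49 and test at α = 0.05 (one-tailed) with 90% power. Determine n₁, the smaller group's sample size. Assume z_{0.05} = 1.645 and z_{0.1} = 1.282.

n₁ = 54

With allocation ratio k = n₂/n₁ = 2, Var(x̄₁−x̄₂) = σ²(1/n₁ + 1/(k·n₁)) = σ²·(k+1)/(k·n₁).
So n₁ = (1 + 1/k)·((z_{α} + z_β)/d)² = 1.500 × (2.927/0.49)².
n₁ = 1.500 × 35.68 = 53.5.
Round up: n₁ = 54, giving n₂ = 2 × 54 = 108.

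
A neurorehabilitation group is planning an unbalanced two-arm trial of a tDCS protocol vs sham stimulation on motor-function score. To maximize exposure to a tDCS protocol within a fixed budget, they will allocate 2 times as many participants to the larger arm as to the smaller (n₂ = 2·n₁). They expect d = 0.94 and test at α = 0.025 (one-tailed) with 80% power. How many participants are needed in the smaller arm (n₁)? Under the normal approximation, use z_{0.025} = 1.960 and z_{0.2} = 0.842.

With allocation ratio k = n₂/n₁ = 2, Var(x̄₁−x̄₂) = σ²(1/n₁ + 1/(k·n₁)) = σ²·(k+1)/(k·n₁).
So n₁ = (1 + 1/k)·((z_{α} + z_β)/d)² = 1.500 × (2.802/0.94)².
n₁ = 1.500 × 8.89 = 13.3.
Round up: n₁ = 14, giving n₂ = 2 × 14 = 28.

n₁ = 14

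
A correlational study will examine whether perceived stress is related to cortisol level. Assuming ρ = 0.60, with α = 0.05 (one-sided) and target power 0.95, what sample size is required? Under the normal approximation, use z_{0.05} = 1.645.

Fisher's z: C = ½·ln((1+r)/(1−r)) = ½·ln(4.0000) = 0.6931.
n = ((z_{α} + z_β)/C)² + 3.
(1.645 + 1.645) / 0.6931 = 3.290 / 0.6931 = 4.747.
n = 4.747² + 3 = 22.53 + 3 = 25.5.
Round up.

n = 26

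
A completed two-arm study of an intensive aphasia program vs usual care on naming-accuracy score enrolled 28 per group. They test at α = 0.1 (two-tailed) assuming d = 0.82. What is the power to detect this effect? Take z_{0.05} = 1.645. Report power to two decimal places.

For two equal groups, power = Φ(d·√(n/2) − z_{α/2}).
d·√(n/2) = 0.82 × √(28/2) = 0.82 × 3.742 = 3.068.
z_β = 3.068 − 1.645 = 1.423.
Power = Φ(1.423) = 0.923.

power ≈ 0.92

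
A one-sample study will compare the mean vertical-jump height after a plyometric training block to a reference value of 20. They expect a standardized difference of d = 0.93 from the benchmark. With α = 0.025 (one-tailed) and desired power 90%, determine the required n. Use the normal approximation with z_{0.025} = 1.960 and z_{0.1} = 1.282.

For a one-sample test: n = ((z_{α} + z_β) / d)².
z_{α} + z_β = 1.960 + 1.282 = 3.242.
n = (3.242 / 0.93)² = 3.486² = 12.15.
Round up.

n = 13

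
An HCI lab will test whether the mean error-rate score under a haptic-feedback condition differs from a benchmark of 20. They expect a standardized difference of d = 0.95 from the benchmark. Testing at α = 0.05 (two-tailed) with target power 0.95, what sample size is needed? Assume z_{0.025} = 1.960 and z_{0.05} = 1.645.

n = 15

For a one-sample test: n = ((z_{α/2} + z_β) / d)².
z_{α/2} + z_β = 1.960 + 1.645 = 3.605.
n = (3.605 / 0.95)² = 3.795² = 14.40.
Round up.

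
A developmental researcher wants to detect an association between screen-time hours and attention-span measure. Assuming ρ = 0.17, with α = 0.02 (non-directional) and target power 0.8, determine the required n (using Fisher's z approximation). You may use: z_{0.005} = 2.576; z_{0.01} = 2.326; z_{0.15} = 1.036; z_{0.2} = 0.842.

n = 344

Fisher's z: C = ½·ln((1+r)/(1−r)) = ½·ln(1.4096) = 0.1717.
n = ((z_{α/2} + z_β)/C)² + 3.
(2.326 + 0.842) / 0.1717 = 3.168 / 0.1717 = 18.451.
n = 18.451² + 3 = 340.43 + 3 = 343.4.
Round up.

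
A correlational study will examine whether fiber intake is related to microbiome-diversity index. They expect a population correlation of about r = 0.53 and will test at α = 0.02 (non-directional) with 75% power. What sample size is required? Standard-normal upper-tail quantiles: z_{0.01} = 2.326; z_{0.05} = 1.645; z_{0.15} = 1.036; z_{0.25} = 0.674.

Fisher's z: C = ½·ln((1+r)/(1−r)) = ½·ln(3.2553) = 0.5901.
n = ((z_{α/2} + z_β)/C)² + 3.
(2.326 + 0.674) / 0.5901 = 3.000 / 0.5901 = 5.084.
n = 5.084² + 3 = 25.85 + 3 = 28.8.
Round up.

n = 29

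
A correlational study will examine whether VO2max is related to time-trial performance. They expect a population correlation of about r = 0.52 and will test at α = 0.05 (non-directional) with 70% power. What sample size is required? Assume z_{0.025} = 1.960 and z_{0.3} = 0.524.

n = 22

Fisher's z: C = ½·ln((1+r)/(1−r)) = ½·ln(3.1667) = 0.5763.
n = ((z_{α/2} + z_β)/C)² + 3.
(1.960 + 0.524) / 0.5763 = 2.484 / 0.5763 = 4.310.
n = 4.310² + 3 = 18.58 + 3 = 21.6.
Round up.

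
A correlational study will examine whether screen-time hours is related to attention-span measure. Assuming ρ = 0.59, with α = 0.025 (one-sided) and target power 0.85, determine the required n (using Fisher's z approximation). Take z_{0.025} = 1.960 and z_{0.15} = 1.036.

Fisher's z: C = ½·ln((1+r)/(1−r)) = ½·ln(3.8780) = 0.6777.
n = ((z_{α} + z_β)/C)² + 3.
(1.960 + 1.036) / 0.6777 = 2.996 / 0.6777 = 4.421.
n = 4.421² + 3 = 19.54 + 3 = 22.5.
Round up.

n = 23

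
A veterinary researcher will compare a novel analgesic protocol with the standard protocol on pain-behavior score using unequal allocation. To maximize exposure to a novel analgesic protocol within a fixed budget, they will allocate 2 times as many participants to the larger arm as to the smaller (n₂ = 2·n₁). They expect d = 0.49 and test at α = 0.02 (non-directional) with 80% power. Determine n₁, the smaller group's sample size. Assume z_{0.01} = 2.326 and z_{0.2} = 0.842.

n₁ = 63

With allocation ratio k = n₂/n₁ = 2, Var(x̄₁−x̄₂) = σ²(1/n₁ + 1/(k·n₁)) = σ²·(k+1)/(k·n₁).
So n₁ = (1 + 1/k)·((z_{α/2} + z_β)/d)² = 1.500 × (3.168/0.49)².
n₁ = 1.500 × 41.80 = 62.7.
Round up: n₁ = 63, giving n₂ = 2 × 63 = 126.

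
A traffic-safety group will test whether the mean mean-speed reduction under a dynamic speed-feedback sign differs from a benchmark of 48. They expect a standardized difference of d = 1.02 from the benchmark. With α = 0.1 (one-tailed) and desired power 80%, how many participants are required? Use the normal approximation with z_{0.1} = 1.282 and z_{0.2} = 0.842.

n = 5

For a one-sample test: n = ((z_{α} + z_β) / d)².
z_{α} + z_β = 1.282 + 0.842 = 2.124.
n = (2.124 / 1.02)² = 2.082² = 4.34.
Round up.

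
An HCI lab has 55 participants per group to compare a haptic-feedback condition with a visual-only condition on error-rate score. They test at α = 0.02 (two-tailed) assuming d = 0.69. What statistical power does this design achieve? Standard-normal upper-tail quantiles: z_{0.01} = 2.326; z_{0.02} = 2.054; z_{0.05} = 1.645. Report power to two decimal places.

power ≈ 0.90

For two equal groups, power = Φ(d·√(n/2) − z_{α/2}).
d·√(n/2) = 0.69 × √(55/2) = 0.69 × 5.244 = 3.618.
z_β = 3.618 − 2.326 = 1.292.
Power = Φ(1.292) = 0.902.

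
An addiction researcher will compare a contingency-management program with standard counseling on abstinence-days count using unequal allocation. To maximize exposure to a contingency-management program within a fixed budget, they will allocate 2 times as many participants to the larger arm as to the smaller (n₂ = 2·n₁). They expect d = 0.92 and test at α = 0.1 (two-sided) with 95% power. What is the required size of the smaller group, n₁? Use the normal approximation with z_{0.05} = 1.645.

With allocation ratio k = n₂/n₁ = 2, Var(x̄₁−x̄₂) = σ²(1/n₁ + 1/(k·n₁)) = σ²·(k+1)/(k·n₁).
So n₁ = (1 + 1/k)·((z_{α/2} + z_β)/d)² = 1.500 × (3.290/0.92)².
n₁ = 1.500 × 12.79 = 19.2.
Round up: n₁ = 20, giving n₂ = 2 × 20 = 40.

n₁ = 20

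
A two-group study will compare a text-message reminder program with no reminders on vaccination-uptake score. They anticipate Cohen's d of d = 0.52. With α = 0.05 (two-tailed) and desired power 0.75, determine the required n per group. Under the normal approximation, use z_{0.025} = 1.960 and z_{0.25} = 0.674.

n = 52 per group

For two independent groups with equal n: n = 2·((z_{α/2} + z_β) / d)².
z_{α/2} + z_β = 1.960 + 0.674 = 2.634.
n = 2 × (2.634 / 0.52)² = 2 × 5.065² = 2 × 25.66 = 51.3.
Round up to the next whole participant.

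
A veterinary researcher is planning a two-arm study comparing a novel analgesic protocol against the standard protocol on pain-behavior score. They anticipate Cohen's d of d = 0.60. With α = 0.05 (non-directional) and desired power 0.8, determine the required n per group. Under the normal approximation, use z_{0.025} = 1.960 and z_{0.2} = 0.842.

For two independent groups with equal n: n = 2·((z_{α/2} + z_β) / d)².
z_{α/2} + z_β = 1.960 + 0.842 = 2.802.
n = 2 × (2.802 / 0.60)² = 2 × 4.670² = 2 × 21.81 = 43.6.
Round up to the next whole participant.

n = 44 per group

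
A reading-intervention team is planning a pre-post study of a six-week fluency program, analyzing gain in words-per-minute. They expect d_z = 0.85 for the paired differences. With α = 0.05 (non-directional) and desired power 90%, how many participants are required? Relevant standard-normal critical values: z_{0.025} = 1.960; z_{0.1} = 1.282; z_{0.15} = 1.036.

n = 15 pairs

For a paired (one-sample on differences) test: n = ((z_{α/2} + z_β) / d)².
z_{α/2} + z_β = 1.960 + 1.282 = 3.242.
n = (3.242 / 0.85)² = 3.814² = 14.55.
Round up.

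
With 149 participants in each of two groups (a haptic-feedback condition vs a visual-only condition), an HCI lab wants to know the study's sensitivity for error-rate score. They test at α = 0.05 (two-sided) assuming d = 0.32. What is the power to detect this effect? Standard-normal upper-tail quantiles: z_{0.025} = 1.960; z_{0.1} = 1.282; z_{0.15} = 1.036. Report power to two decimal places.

For two equal groups, power = Φ(d·√(n/2) − z_{α/2}).
d·√(n/2) = 0.32 × √(149/2) = 0.32 × 8.631 = 2.762.
z_β = 2.762 − 1.960 = 0.802.
Power = Φ(0.802) = 0.789.

power ≈ 0.79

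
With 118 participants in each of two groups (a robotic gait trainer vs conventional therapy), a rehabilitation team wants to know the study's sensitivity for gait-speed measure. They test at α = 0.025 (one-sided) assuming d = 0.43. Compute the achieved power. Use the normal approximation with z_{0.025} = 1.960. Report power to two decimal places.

power ≈ 0.91

For two equal groups, power = Φ(d·√(n/2) − z_{α}).
d·√(n/2) = 0.43 × √(118/2) = 0.43 × 7.681 = 3.303.
z_β = 3.303 − 1.960 = 1.343.
Power = Φ(1.343) = 0.910.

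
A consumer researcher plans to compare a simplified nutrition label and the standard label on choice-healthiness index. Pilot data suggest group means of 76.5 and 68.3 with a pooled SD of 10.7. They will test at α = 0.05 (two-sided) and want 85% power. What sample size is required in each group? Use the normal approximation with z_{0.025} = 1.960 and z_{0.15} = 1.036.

Cohen's d = |M₁ − M₂| / SD_pooled = |76.5 − 68.3| / 10.7 = 8.2 / 10.7 = 0.766.
For two independent groups with equal n: n = 2·((z_{α/2} + z_β) / d)².
z_{α/2} + z_β = 1.960 + 1.036 = 2.996.
n = 2 × (2.996 / 0.766)² = 2 × 3.911² = 2 × 15.30 = 30.6.
Round up to the next whole participant.

n = 31 per group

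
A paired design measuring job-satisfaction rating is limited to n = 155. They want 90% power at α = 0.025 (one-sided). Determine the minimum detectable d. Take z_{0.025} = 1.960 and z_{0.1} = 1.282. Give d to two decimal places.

d_min ≈ 0.26

For a single sample (or paired design) of n = 155: d_min = (z_{α} + z_β)/√n.
z-sum = 1.960 + 1.282 = 3.242.
d_min = 3.242 / √155 = 3.242 / 12.450 = 0.260.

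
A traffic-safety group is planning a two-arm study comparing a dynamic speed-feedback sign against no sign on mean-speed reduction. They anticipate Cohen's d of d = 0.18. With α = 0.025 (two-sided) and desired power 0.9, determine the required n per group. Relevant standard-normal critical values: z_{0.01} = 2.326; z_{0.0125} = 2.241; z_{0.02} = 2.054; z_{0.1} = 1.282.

n = 767 per group

For two independent groups with equal n: n = 2·((z_{α/2} + z_β) / d)².
z_{α/2} + z_β = 2.241 + 1.282 = 3.523.
n = 2 × (3.523 / 0.18)² = 2 × 19.572² = 2 × 383.07 = 766.1.
Round up to the next whole participant.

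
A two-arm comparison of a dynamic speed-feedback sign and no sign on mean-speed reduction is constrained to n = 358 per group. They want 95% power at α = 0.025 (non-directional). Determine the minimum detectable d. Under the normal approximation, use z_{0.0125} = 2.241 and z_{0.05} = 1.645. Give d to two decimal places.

d_min ≈ 0.29

For two independent groups of n = 358 each: d_min = (z_{α/2} + z_β)·√(2/n).
z-sum = 2.241 + 1.645 = 3.886.
d_min = 3.886 × √(2/358) = 3.886 × 0.0747 = 0.290.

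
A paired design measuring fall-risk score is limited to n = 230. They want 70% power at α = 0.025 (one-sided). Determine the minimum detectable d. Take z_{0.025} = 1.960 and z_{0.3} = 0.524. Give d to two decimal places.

d_min ≈ 0.16

For a single sample (or paired design) of n = 230: d_min = (z_{α} + z_β)/√n.
z-sum = 1.960 + 0.524 = 2.484.
d_min = 2.484 / √230 = 2.484 / 15.166 = 0.164.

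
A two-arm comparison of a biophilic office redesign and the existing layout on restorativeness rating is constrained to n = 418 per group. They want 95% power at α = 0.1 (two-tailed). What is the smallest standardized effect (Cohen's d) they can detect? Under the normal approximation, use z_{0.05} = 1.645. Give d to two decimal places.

For two independent groups of n = 418 each: d_min = (z_{α/2} + z_β)·√(2/n).
z-sum = 1.645 + 1.645 = 3.290.
d_min = 3.290 × √(2/418) = 3.290 × 0.0692 = 0.228.

d_min ≈ 0.23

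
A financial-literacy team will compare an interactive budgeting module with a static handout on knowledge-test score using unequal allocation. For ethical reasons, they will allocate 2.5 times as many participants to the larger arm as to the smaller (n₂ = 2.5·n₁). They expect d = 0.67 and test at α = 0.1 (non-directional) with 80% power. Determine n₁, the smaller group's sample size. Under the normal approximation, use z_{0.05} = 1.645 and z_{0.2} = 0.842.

With allocation ratio k = n₂/n₁ = 2.5, Var(x̄₁−x̄₂) = σ²(1/n₁ + 1/(k·n₁)) = σ²·(k+1)/(k·n₁).
So n₁ = (1 + 1/k)·((z_{α/2} + z_β)/d)² = 1.400 × (2.487/0.67)².
n₁ = 1.400 × 13.78 = 19.3.
Round up: n₁ = 20, giving n₂ = 2.5 × 20 = 50.

n₁ = 20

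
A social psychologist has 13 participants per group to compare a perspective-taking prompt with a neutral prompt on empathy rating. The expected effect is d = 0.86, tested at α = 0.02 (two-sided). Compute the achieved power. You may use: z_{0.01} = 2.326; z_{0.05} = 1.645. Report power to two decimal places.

power ≈ 0.45

For two equal groups, power = Φ(d·√(n/2) − z_{α/2}).
d·√(n/2) = 0.86 × √(13/2) = 0.86 × 2.550 = 2.193.
z_β = 2.193 − 2.326 = -0.133.
Power = Φ(-0.133) = 0.447.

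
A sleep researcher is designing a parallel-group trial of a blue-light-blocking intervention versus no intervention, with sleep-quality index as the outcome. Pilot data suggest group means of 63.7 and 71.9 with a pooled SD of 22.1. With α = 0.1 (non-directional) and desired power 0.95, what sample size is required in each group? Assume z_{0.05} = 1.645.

n = 158 per group

Cohen's d = |M₁ − M₂| / SD_pooled = |63.7 − 71.9| / 22.1 = 8.2 / 22.1 = 0.371.
For two independent groups with equal n: n = 2·((z_{α/2} + z_β) / d)².
z_{α/2} + z_β = 1.645 + 1.645 = 3.290.
n = 2 × (3.290 / 0.371)² = 2 × 8.868² = 2 × 78.64 = 157.3.
Round up to the next whole participant.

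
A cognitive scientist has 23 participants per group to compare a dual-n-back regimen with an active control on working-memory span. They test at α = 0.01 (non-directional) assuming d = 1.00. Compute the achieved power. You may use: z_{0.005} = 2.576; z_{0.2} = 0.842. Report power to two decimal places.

For two equal groups, power = Φ(d·√(n/2) − z_{α/2}).
d·√(n/2) = 1.00 × √(23/2) = 1.00 × 3.391 = 3.391.
z_β = 3.391 − 2.576 = 0.815.
Power = Φ(0.815) = 0.793.

power ≈ 0.79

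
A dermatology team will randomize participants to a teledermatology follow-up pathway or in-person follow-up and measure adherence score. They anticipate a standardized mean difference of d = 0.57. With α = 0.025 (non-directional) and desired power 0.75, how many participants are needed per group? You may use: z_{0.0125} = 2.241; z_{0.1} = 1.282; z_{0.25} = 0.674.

For two independent groups with equal n: n = 2·((z_{α/2} + z_β) / d)².
z_{α/2} + z_β = 2.241 + 0.674 = 2.915.
n = 2 × (2.915 / 0.57)² = 2 × 5.114² = 2 × 26.15 = 52.3.
Round up to the next whole participant.

n = 53 per group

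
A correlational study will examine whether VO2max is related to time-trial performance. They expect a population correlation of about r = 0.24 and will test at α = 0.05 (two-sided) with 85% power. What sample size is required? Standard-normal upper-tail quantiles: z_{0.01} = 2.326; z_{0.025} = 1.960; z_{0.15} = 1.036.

Fisher's z: C = ½·ln((1+r)/(1−r)) = ½·ln(1.6316) = 0.2448.
n = ((z_{α/2} + z_β)/C)² + 3.
(1.960 + 1.036) / 0.2448 = 2.996 / 0.2448 = 12.239.
n = 12.239² + 3 = 149.78 + 3 = 152.8.
Round up.

n = 153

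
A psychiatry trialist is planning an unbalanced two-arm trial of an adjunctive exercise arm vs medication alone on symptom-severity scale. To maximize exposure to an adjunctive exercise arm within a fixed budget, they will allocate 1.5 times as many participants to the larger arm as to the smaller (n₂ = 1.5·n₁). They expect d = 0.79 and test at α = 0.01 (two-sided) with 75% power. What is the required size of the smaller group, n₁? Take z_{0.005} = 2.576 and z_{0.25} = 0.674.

With allocation ratio k = n₂/n₁ = 1.5, Var(x̄₁−x̄₂) = σ²(1/n₁ + 1/(k·n₁)) = σ²·(k+1)/(k·n₁).
So n₁ = (1 + 1/k)·((z_{α/2} + z_β)/d)² = 1.667 × (3.250/0.79)².
n₁ = 1.667 × 16.92 = 28.2.
Round up: n₁ = 29, giving n₂ = ⌈1.5 × 29⌉ = ⌈43.5⌉ = 44.

n₁ = 29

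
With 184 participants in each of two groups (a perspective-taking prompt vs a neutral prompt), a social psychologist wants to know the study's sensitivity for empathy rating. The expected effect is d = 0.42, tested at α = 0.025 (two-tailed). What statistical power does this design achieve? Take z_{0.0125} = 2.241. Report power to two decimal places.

power ≈ 0.96

For two equal groups, power = Φ(d·√(n/2) − z_{α/2}).
d·√(n/2) = 0.42 × √(184/2) = 0.42 × 9.592 = 4.028.
z_β = 4.028 − 2.241 = 1.787.
Power = Φ(1.787) = 0.963.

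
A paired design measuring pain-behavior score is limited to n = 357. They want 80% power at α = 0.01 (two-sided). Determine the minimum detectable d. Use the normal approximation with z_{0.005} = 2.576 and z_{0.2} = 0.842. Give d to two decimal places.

For a single sample (or paired design) of n = 357: d_min = (z_{α/2} + z_β)/√n.
z-sum = 2.576 + 0.842 = 3.418.
d_min = 3.418 / √357 = 3.418 / 18.894 = 0.181.

d_min ≈ 0.18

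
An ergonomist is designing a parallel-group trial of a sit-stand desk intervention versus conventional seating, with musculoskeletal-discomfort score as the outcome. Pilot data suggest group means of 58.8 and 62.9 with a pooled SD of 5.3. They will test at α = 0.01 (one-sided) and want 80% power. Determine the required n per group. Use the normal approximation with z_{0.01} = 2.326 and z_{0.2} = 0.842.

n = 34 per group

Cohen's d = |M₁ − M₂| / SD_pooled = |58.8 − 62.9| / 5.3 = 4.1 / 5.3 = 0.774.
For two independent groups with equal n: n = 2·((z_{α} + z_β) / d)².
z_{α} + z_β = 2.326 + 0.842 = 3.168.
n = 2 × (3.168 / 0.774)² = 2 × 4.093² = 2 × 16.75 = 33.5.
Round up to the next whole participant.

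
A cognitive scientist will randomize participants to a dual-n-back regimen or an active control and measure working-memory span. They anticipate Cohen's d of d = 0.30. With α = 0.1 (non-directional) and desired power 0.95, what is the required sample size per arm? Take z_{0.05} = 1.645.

n = 241 per group

For two independent groups with equal n: n = 2·((z_{α/2} + z_β) / d)².
z_{α/2} + z_β = 1.645 + 1.645 = 3.290.
n = 2 × (3.290 / 0.30)² = 2 × 10.967² = 2 × 120.27 = 240.5.
Round up to the next whole participant.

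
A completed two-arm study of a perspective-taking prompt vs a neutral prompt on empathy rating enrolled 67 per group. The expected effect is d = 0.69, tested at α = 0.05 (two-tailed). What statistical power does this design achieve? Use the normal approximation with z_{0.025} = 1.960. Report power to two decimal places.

For two equal groups, power = Φ(d·√(n/2) − z_{α/2}).
d·√(n/2) = 0.69 × √(67/2) = 0.69 × 5.788 = 3.994.
z_β = 3.994 − 1.960 = 2.034.
Power = Φ(2.034) = 0.979.

power ≈ 0.98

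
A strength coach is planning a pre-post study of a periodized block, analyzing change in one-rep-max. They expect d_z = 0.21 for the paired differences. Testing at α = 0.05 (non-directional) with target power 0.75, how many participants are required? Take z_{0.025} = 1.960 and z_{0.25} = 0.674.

For a paired (one-sample on differences) test: n = ((z_{α/2} + z_β) / d)².
z_{α/2} + z_β = 1.960 + 0.674 = 2.634.
n = (2.634 / 0.21)² = 12.543² = 157.32.
Round up.

n = 158 pairs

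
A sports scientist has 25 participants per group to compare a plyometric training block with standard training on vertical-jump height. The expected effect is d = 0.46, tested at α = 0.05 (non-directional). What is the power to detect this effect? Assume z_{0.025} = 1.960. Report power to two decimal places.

power ≈ 0.37

For two equal groups, power = Φ(d·√(n/2) − z_{α/2}).
d·√(n/2) = 0.46 × √(25/2) = 0.46 × 3.536 = 1.626.
z_β = 1.626 − 1.960 = -0.334.
Power = Φ(-0.334) = 0.369.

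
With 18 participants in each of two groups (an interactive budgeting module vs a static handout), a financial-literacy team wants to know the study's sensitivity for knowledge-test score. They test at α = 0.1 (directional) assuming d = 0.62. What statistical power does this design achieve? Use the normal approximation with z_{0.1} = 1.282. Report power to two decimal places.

For two equal groups, power = Φ(d·√(n/2) − z_{α}).
d·√(n/2) = 0.62 × √(18/2) = 0.62 × 3.000 = 1.860.
z_β = 1.860 − 1.282 = 0.578.
Power = Φ(0.578) = 0.718.

power ≈ 0.72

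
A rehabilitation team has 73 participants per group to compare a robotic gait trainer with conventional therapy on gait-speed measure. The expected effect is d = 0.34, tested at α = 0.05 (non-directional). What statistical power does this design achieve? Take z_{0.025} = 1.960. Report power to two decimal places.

For two equal groups, power = Φ(d·√(n/2) − z_{α/2}).
d·√(n/2) = 0.34 × √(73/2) = 0.34 × 6.042 = 2.054.
z_β = 2.054 − 1.960 = 0.094.
Power = Φ(0.094) = 0.537.

power ≈ 0.54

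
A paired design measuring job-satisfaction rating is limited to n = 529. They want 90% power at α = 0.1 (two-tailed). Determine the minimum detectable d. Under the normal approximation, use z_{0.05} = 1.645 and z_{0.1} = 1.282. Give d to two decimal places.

For a single sample (or paired design) of n = 529: d_min = (z_{α/2} + z_β)/√n.
z-sum = 1.645 + 1.282 = 2.927.
d_min = 2.927 / √529 = 2.927 / 23.000 = 0.127.

d_min ≈ 0.13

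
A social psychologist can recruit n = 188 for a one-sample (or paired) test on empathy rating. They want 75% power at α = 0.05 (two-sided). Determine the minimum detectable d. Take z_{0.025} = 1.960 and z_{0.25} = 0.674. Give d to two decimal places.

For a single sample (or paired design) of n = 188: d_min = (z_{α/2} + z_β)/√n.
z-sum = 1.960 + 0.674 = 2.634.
d_min = 2.634 / √188 = 2.634 / 13.711 = 0.192.

d_min ≈ 0.19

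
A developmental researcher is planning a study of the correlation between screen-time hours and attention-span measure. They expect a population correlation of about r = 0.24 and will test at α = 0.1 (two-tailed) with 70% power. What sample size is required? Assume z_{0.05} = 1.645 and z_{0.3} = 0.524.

n = 82

Fisher's z: C = ½·ln((1+r)/(1−r)) = ½·ln(1.6316) = 0.2448.
n = ((z_{α/2} + z_β)/C)² + 3.
(1.645 + 0.524) / 0.2448 = 2.169 / 0.2448 = 8.860.
n = 8.860² + 3 = 78.50 + 3 = 81.5.
Round up.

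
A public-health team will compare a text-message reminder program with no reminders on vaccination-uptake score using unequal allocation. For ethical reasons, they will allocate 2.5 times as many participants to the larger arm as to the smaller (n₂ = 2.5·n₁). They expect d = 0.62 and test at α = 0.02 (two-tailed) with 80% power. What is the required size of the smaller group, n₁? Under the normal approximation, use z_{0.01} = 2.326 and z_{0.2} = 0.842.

n₁ = 37

With allocation ratio k = n₂/n₁ = 2.5, Var(x̄₁−x̄₂) = σ²(1/n₁ + 1/(k·n₁)) = σ²·(k+1)/(k·n₁).
So n₁ = (1 + 1/k)·((z_{α/2} + z_β)/d)² = 1.400 × (3.168/0.62)².
n₁ = 1.400 × 26.11 = 36.6.
Round up: n₁ = 37, giving n₂ = ⌈2.5 × 37⌉ = ⌈92.5⌉ = 93.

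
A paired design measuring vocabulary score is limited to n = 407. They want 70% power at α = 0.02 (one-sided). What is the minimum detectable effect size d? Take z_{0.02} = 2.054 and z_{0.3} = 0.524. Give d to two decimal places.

d_min ≈ 0.13

For a single sample (or paired design) of n = 407: d_min = (z_{α} + z_β)/√n.
z-sum = 2.054 + 0.524 = 2.578.
d_min = 2.578 / √407 = 2.578 / 20.174 = 0.128.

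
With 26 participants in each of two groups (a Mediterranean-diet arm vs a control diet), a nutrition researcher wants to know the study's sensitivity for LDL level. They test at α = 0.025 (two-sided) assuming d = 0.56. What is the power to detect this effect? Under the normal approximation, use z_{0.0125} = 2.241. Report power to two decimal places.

For two equal groups, power = Φ(d·√(n/2) − z_{α/2}).
d·√(n/2) = 0.56 × √(26/2) = 0.56 × 3.606 = 2.019.
z_β = 2.019 − 2.241 = -0.222.
Power = Φ(-0.222) = 0.412.

power ≈ 0.41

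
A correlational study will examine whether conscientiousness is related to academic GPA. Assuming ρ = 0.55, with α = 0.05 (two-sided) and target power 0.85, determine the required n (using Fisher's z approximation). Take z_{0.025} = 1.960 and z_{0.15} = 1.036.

Fisher's z: C = ½·ln((1+r)/(1−r)) = ½·ln(3.4444) = 0.6184.
n = ((z_{α/2} + z_β)/C)² + 3.
(1.960 + 1.036) / 0.6184 = 2.996 / 0.6184 = 4.845.
n = 4.845² + 3 = 23.47 + 3 = 26.5.
Round up.

n = 27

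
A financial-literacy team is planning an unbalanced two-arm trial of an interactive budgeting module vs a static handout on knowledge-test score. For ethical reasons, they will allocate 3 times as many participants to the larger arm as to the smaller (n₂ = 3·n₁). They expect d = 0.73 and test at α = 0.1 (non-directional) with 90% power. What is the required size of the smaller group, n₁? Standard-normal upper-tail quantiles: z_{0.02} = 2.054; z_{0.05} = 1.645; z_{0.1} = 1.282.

n₁ = 22

With allocation ratio k = n₂/n₁ = 3, Var(x̄₁−x̄₂) = σ²(1/n₁ + 1/(k·n₁)) = σ²·(k+1)/(k·n₁).
So n₁ = (1 + 1/k)·((z_{α/2} + z_β)/d)² = 1.333 × (2.927/0.73)².
n₁ = 1.333 × 16.08 = 21.4.
Round up: n₁ = 22, giving n₂ = 3 × 22 = 66.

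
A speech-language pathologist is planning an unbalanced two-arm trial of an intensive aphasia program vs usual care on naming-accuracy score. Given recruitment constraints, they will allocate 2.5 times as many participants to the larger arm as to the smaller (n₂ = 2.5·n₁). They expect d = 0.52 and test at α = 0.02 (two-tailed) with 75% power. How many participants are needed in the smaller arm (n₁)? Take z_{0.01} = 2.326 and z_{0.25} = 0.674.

n₁ = 47

With allocation ratio k = n₂/n₁ = 2.5, Var(x̄₁−x̄₂) = σ²(1/n₁ + 1/(k·n₁)) = σ²·(k+1)/(k·n₁).
So n₁ = (1 + 1/k)·((z_{α/2} + z_β)/d)² = 1.400 × (3.000/0.52)².
n₁ = 1.400 × 33.28 = 46.6.
Round up: n₁ = 47, giving n₂ = ⌈2.5 × 47⌉ = ⌈117.5⌉ = 118.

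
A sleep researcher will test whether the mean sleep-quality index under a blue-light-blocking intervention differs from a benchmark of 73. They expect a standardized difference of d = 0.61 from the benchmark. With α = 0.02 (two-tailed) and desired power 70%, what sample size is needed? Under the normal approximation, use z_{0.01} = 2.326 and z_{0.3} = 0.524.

n = 22

For a one-sample test: n = ((z_{α/2} + z_β) / d)².
z_{α/2} + z_β = 2.326 + 0.524 = 2.850.
n = (2.850 / 0.61)² = 4.672² = 21.83.
Round up.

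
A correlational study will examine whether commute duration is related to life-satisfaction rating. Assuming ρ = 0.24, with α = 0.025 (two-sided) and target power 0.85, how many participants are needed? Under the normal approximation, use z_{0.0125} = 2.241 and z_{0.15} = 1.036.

Fisher's z: C = ½·ln((1+r)/(1−r)) = ½·ln(1.6316) = 0.2448.
n = ((z_{α/2} + z_β)/C)² + 3.
(2.241 + 1.036) / 0.2448 = 3.277 / 0.2448 = 13.386.
n = 13.386² + 3 = 179.20 + 3 = 182.2.
Round up.

n = 183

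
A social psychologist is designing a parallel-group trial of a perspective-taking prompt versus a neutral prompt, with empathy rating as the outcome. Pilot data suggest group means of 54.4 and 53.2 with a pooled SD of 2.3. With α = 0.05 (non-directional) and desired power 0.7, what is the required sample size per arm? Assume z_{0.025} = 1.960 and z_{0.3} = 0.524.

Cohen's d = |M₁ − M₂| / SD_pooled = |54.4 − 53.2| / 2.3 = 1.2 / 2.3 = 0.522.
For two independent groups with equal n: n = 2·((z_{α/2} + z_β) / d)².
z_{α/2} + z_β = 1.960 + 0.524 = 2.484.
n = 2 × (2.484 / 0.522)² = 2 × 4.759² = 2 × 22.64 = 45.3.
Round up to the next whole participant.

n = 46 per group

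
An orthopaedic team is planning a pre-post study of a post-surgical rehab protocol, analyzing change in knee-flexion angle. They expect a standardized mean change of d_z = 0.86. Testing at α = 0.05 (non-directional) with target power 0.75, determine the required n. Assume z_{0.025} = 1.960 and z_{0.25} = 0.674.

n = 10 pairs

For a paired (one-sample on differences) test: n = ((z_{α/2} + z_β) / d)².
z_{α/2} + z_β = 1.960 + 0.674 = 2.634.
n = (2.634 / 0.86)² = 3.063² = 9.38.
Round up.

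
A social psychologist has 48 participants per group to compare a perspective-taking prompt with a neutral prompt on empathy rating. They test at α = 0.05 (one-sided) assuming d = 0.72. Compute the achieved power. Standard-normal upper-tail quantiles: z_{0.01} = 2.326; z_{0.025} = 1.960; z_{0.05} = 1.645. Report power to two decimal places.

For two equal groups, power = Φ(d·√(n/2) − z_{α}).
d·√(n/2) = 0.72 × √(48/2) = 0.72 × 4.899 = 3.527.
z_β = 3.527 − 1.645 = 1.882.
Power = Φ(1.882) = 0.970.

power ≈ 0.97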